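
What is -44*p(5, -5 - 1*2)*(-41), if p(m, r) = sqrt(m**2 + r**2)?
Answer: 1804*sqrt(74) ≈ 15519.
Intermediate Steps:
-44*p(5, -5 - 1*2)*(-41) = -44*sqrt(5**2 + (-5 - 1*2)**2)*(-41) = -44*sqrt(25 + (-5 - 2)**2)*(-41) = -44*sqrt(25 + (-7)**2)*(-41) = -44*sqrt(25 + 49)*(-41) = -44*sqrt(74)*(-41) = 1804*sqrt(74)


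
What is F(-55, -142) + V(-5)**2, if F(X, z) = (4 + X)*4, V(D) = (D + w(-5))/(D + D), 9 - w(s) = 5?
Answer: -20399/100 ≈ -203.99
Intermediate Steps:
w(s) = 4 (w(s) = 9 - 1*5 = 9 - 5 = 4)
V(D) = (4 + D)/(2*D) (V(D) = (D + 4)/(D + D) = (4 + D)/((2*D)) = (4 + D)*(1/(2*D)) = (4 + D)/(2*D))
F(X, z) = 16 + 4*X
F(-55, -142) + V(-5)**2 = (16 + 4*(-55)) + ((1/2)*(4 - 5)/(-5))**2 = (16 - 220) + ((1/2)*(-1/5)*(-1))**2 = -204 + (1/10)**2 = -204 + 1/100 = -20399/100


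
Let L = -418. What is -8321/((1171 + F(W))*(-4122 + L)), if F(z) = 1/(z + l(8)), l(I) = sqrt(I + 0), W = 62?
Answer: 18689040889/11940712295870 + 8321*sqrt(2)/11940712295870 ≈ 0.0015652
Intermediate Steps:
l(I) = sqrt(I)
F(z) = 1/(z + 2*sqrt(2)) (F(z) = 1/(z + sqrt(8)) = 1/(z + 2*sqrt(2)))
-8321/((1171 + F(W))*(-4122 + L)) = -8321/((1171 + 1/(62 + 2*sqrt(2)))*(-4122 - 418)) = -8321/((1171 + 1/(62 + 2*sqrt(2)))*(-4540)) = -8321/(-5316340 - 4540/(62 + 2*sqrt(2)))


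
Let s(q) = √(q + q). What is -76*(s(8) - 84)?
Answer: 6080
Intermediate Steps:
s(q) = √2*√q (s(q) = √(2*q) = √2*√q)
-76*(s(8) - 84) = -76*(√2*√8 - 84) = -76*(√2*(2*√2) - 84) = -76*(4 - 84) = -76*(-80) = 6080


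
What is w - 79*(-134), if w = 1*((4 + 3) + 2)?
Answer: 10595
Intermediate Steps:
w = 9 (w = 1*(7 + 2) = 1*9 = 9)
w - 79*(-134) = 9 - 79*(-134) = 9 + 10586 = 10595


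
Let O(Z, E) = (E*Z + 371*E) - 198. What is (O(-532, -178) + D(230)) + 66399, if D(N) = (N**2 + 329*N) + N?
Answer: 223659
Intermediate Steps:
O(Z, E) = -198 + 371*E + E*Z (O(Z, E) = (371*E + E*Z) - 198 = -198 + 371*E + E*Z)
D(N) = N**2 + 330*N
(O(-532, -178) + D(230)) + 66399 = ((-198 + 371*(-178) - 178*(-532)) + 230*(330 + 230)) + 66399 = ((-198 - 66038 + 94696) + 230*560) + 66399 = (28460 + 128800) + 66399 = 157260 + 66399 = 223659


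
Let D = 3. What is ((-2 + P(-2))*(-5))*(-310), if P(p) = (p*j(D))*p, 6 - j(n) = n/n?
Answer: 27900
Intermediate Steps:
j(n) = 5 (j(n) = 6 - n/n = 6 - 1*1 = 6 - 1 = 5)
P(p) = 5*p² (P(p) = (p*5)*p = (5*p)*p = 5*p²)
((-2 + P(-2))*(-5))*(-310) = ((-2 + 5*(-2)²)*(-5))*(-310) = ((-2 + 5*4)*(-5))*(-310) = ((-2 + 20)*(-5))*(-310) = (18*(-5))*(-310) = -90*(-310) = 27900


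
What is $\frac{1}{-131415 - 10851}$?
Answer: $- \frac{1}{142266} \approx -7.0291 \cdot 10^{-6}$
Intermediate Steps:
$\frac{1}{-131415 - 10851} = \frac{1}{-142266} = - \frac{1}{142266}$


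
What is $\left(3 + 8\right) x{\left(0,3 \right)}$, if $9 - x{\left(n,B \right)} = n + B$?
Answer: $66$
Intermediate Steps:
$x{\left(n,B \right)} = 9 - B - n$ ($x{\left(n,B \right)} = 9 - \left(n + B\right) = 9 - \left(B + n\right) = 9 - B - n$)
$\left(3 + 8\right) x{\left(0,3 \right)} = \left(3 + 8\right) \left(9 - 3 - 0\right) = 11 \left(9 - 3 + 0\right) = 11 \cdot 6 = 66$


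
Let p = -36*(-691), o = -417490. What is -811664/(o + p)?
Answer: 405832/196307 ≈ 2.0673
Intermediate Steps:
p = 24876
-811664/(o + p) = -811664/(-417490 + 24876) = -811664/(-392614) = -811664*(-1/392614) = 405832/196307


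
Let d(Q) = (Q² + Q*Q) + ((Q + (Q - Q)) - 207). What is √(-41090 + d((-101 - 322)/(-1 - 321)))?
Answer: I*√1070336021/161 ≈ 203.2*I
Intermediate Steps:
d(Q) = -207 + Q + 2*Q² (d(Q) = (Q² + Q²) + ((Q + 0) - 207) = 2*Q² + (Q - 207) = 2*Q² + (-207 + Q) = -207 + Q + 2*Q²)
√(-41090 + d((-101 - 322)/(-1 - 321))) = √(-41090 + (-207 + (-101 - 322)/(-1 - 321) + 2*((-101 - 322)/(-1 - 321))²)) = √(-41090 + (-207 - 423/(-322) + 2*(-423/(-322))²)) = √(-41090 + (-207 - 423*(-1/322) + 2*(-423*(-1/322))²)) = √(-41090 + (-207 + 423/322 + 2*(423/322)²)) = √(-41090 + (-207 + 423/322 + 2*(178929/103684))) = √(-41090 + (-207 + 423/322 + 178929/51842)) = √(-41090 - 5242131/25921) = √(-1070336021/25921) = I*√1070336021/161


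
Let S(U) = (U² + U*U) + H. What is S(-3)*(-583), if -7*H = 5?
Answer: -70543/7 ≈ -10078.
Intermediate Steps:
H = -5/7 (H = -⅐*5 = -5/7 ≈ -0.71429)
S(U) = -5/7 + 2*U² (S(U) = (U² + U*U) - 5/7 = (U² + U²) - 5/7 = 2*U² - 5/7 = -5/7 + 2*U²)
S(-3)*(-583) = (-5/7 + 2*(-3)²)*(-583) = (-5/7 + 2*9)*(-583) = (-5/7 + 18)*(-583) = (121/7)*(-583) = -70543/7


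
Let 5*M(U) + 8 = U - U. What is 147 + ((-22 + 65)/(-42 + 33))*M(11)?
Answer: 6959/45 ≈ 154.64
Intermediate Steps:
M(U) = -8/5 (M(U) = -8/5 + (U - U)/5 = -8/5 + (1/5)*0 = -8/5 + 0 = -8/5)
147 + ((-22 + 65)/(-42 + 33))*M(11) = 147 + ((-22 + 65)/(-42 + 33))*(-8/5) = 147 + (43/(-9))*(-8/5) = 147 + (43*(-1/9))*(-8/5) = 147 - 43/9*(-8/5) = 147 + 344/45 = 6959/45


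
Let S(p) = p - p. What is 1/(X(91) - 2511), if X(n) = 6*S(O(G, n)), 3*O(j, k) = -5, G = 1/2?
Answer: -1/2511 ≈ -0.00039825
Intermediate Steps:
G = ½ (G = 1*(½) = ½ ≈ 0.50000)
O(j, k) = -5/3 (O(j, k) = (⅓)*(-5) = -5/3)
S(p) = 0
X(n) = 0 (X(n) = 6*0 = 0)
1/(X(91) - 2511) = 1/(0 - 2511) = 1/(-2511) = -1/2511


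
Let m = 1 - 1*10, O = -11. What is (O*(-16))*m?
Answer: -1584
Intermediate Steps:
m = -9 (m = 1 - 10 = -9)
(O*(-16))*m = -11*(-16)*(-9) = 176*(-9) = -1584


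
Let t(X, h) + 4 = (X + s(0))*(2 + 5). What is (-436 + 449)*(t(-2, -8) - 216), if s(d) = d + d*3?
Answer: -3042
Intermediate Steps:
s(d) = 4*d (s(d) = d + 3*d = 4*d)
t(X, h) = -4 + 7*X (t(X, h) = -4 + (X + 4*0)*(2 + 5) = -4 + (X + 0)*7 = -4 + X*7 = -4 + 7*X)
(-436 + 449)*(t(-2, -8) - 216) = (-436 + 449)*((-4 + 7*(-2)) - 216) = 13*((-4 - 14) - 216) = 13*(-18 - 216) = 13*(-234) = -3042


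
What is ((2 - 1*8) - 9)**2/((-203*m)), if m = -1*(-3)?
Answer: -75/203 ≈ -0.36946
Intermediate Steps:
m = 3
((2 - 1*8) - 9)**2/((-203*m)) = ((2 - 1*8) - 9)**2/((-203*3)) = ((2 - 8) - 9)**2/(-609) = (-6 - 9)**2*(-1/609) = (-15)**2*(-1/609) = 225*(-1/609) = -75/203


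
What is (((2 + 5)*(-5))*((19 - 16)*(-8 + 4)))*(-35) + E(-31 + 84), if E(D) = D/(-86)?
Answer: -1264253/86 ≈ -14701.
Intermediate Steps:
E(D) = -D/86 (E(D) = D*(-1/86) = -D/86)
(((2 + 5)*(-5))*((19 - 16)*(-8 + 4)))*(-35) + E(-31 + 84) = (((2 + 5)*(-5))*((19 - 16)*(-8 + 4)))*(-35) - (-31 + 84)/86 = ((7*(-5))*(3*(-4)))*(-35) - 1/86*53 = -35*(-12)*(-35) - 53/86 = 420*(-35) - 53/86 = -14700 - 53/86 = -1264253/86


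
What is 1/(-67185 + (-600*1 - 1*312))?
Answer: -1/68097 ≈ -1.4685e-5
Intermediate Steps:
1/(-67185 + (-600*1 - 1*312)) = 1/(-67185 + (-600 - 312)) = 1/(-67185 - 912) = 1/(-68097) = -1/68097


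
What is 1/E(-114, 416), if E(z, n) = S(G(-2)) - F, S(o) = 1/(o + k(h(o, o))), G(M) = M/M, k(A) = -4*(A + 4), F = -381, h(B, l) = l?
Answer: 19/7238 ≈ 0.0026250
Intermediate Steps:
k(A) = -16 - 4*A (k(A) = -4*(4 + A) = -16 - 4*A)
G(M) = 1
S(o) = 1/(-16 - 3*o) (S(o) = 1/(o + (-16 - 4*o)) = 1/(-16 - 3*o))
E(z, n) = 7238/19 (E(z, n) = -1/(16 + 3*1) - 1*(-381) = -1/(16 + 3) + 381 = -1/19 + 381 = 7238/19)
1/E(-114, 416) = 1/(7238/19) = 19/7238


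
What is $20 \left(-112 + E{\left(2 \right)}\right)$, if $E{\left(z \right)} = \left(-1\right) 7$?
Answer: $-2380$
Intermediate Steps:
$E{\left(z \right)} = -7$
$20 \left(-112 + E{\left(2 \right)}\right) = 20 \left(-112 - 7\right) = 20 \left(-119\right) = -2380$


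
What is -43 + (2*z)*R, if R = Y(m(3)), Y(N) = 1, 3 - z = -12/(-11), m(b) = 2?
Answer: -431/11 ≈ -39.182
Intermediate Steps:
z = 21/11 (z = 3 - (-12)/(-11) = 3 - (-12)*(-1)/11 = 3 - 1*12/11 = 3 - 12/11 = 21/11 ≈ 1.9091)
R = 1
-43 + (2*z)*R = -43 + (2*(21/11))*1 = -43 + (42/11)*1 = -43 + 42/11 = -431/11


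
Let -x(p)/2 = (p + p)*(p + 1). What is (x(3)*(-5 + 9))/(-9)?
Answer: 64/3 ≈ 21.333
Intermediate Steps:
x(p) = -4*p*(1 + p) (x(p) = -2*(p + p)*(p + 1) = -2*2*p*(1 + p) = -4*p*(1 + p))
(x(3)*(-5 + 9))/(-9) = ((-4*3*(1 + 3))*(-5 + 9))/(-9) = (-4*3*4*4)*(-⅑) = -48*4*(-⅑) = -192*(-⅑) = 64/3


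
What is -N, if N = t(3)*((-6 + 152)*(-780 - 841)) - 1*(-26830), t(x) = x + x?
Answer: 1393166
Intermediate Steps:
t(x) = 2*x
N = -1393166 (N = (2*3)*((-6 + 152)*(-780 - 841)) - 1*(-26830) = 6*(146*(-1621)) + 26830 = 6*(-236666) + 26830 = -1419996 + 26830 = -1393166)
-N = -1*(-1393166) = 1393166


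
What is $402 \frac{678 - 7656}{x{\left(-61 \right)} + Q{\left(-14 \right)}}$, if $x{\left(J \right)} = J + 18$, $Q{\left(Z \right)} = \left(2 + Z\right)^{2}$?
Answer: $- \frac{2805156}{101} \approx -27774.0$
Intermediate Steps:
$x{\left(J \right)} = 18 + J$
$402 \frac{678 - 7656}{x{\left(-61 \right)} + Q{\left(-14 \right)}} = 402 \frac{678 - 7656}{\left(18 - 61\right) + \left(2 - 14\right)^{2}} = 402 \left(- \frac{6978}{-43 + \left(-12\right)^{2}}\right) = 402 \left(- \frac{6978}{-43 + 144}\right) = 402 \left(- \frac{6978}{101}\right) = - \frac{2805156}{101}$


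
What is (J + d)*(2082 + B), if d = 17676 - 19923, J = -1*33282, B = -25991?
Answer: 849462861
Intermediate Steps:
J = -33282
d = -2247
(J + d)*(2082 + B) = (-33282 - 2247)*(2082 - 25991) = -35529*(-23909) = 849462861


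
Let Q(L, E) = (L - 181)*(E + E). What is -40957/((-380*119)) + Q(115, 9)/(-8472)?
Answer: 2385173/2280380 ≈ 1.0460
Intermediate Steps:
Q(L, E) = 2*E*(-181 + L) (Q(L, E) = (-181 + L)*(2*E) = 2*E*(-181 + L))
-40957/((-380*119)) + Q(115, 9)/(-8472) = -40957/((-380*119)) + (2*9*(-181 + 115))/(-8472) = -40957/(-45220) + (2*9*(-66))*(-1/8472) = -40957*(-1/45220) - 1188*(-1/8472) = 5851/6460 + 99/706 = 2385173/2280380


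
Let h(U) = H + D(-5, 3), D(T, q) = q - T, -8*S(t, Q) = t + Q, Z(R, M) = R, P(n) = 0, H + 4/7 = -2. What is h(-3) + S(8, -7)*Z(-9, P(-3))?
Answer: 367/56 ≈ 6.5536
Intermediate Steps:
H = -18/7 (H = -4/7 - 2 = -18/7 ≈ -2.5714)
S(t, Q) = -Q/8 - t/8 (S(t, Q) = -(t + Q)/8 = -(Q + t)/8 = -Q/8 - t/8)
h(U) = 38/7 (h(U) = -18/7 + (3 - 1*(-5)) = -18/7 + (3 + 5) = -18/7 + 8 = 38/7)
h(-3) + S(8, -7)*Z(-9, P(-3)) = 38/7 + (-⅛*(-7) - ⅛*8)*(-9) = 38/7 + (7/8 - 1)*(-9) = 38/7 - ⅛*(-9) = 38/7 + 9/8 = 367/56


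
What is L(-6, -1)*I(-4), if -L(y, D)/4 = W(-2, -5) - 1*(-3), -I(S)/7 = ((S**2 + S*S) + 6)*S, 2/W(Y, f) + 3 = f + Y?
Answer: -59584/5 ≈ -11917.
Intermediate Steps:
W(Y, f) = 2/(-3 + Y + f) (W(Y, f) = 2/(-3 + (f + Y)) = 2/(-3 + (Y + f)) = 2/(-3 + Y + f))
I(S) = -7*S*(6 + 2*S**2) (I(S) = -7*((S**2 + S*S) + 6)*S = -7*((S**2 + S**2) + 6)*S = -7*(2*S**2 + 6)*S = -7*(6 + 2*S**2)*S = -7*S*(6 + 2*S**2))
L(y, D) = -56/5 (L(y, D) = -4*(2/(-3 - 2 - 5) - 1*(-3)) = -4*(2/(-10) + 3) = -4*(2*(-1/10) + 3) = -4*(-1/5 + 3) = -4*14/5 = -56/5)
L(-6, -1)*I(-4) = -(-784)*(-4)*(3 + (-4)**2)/5 = -(-784)*(-4)*(3 + 16)/5 = -(-784)*(-4)*19/5 = -56/5*1064 = -59584/5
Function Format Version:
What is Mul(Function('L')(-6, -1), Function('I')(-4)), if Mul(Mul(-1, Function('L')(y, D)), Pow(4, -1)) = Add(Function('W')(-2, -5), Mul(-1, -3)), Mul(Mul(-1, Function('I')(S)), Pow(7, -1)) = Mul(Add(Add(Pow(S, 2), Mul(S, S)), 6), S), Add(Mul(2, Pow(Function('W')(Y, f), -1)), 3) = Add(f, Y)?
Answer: Rational(-59584, 5) ≈ -11917.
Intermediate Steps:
Function('W')(Y, f) = Mul(2, Pow(Add(-3, Y, f), -1)) (Function('W')(Y, f) = Mul(2, Pow(Add(-3, Add(f, Y)), -1)) = Mul(2, Pow(Add(-3, Add(Y, f)), -1)) = Mul(2, Pow(Add(-3, Y, f), -1)))
Function('I')(S) = Mul(-7, S, Add(6, Mul(2, Pow(S, 2)))) (Function('I')(S) = Mul(-7, Mul(Add(Add(Pow(S, 2), Mul(S, S)), 6), S)) = Mul(-7, Mul(Add(Add(Pow(S, 2), Pow(S, 2)), 6), S)) = Mul(-7, Mul(Add(Mul(2, Pow(S, 2)), 6), S)) = Mul(-7, Mul(Add(6, Mul(2, Pow(S, 2))), S)) = Mul(-7, Mul(S, Add(6, Mul(2, Pow(S, 2))))) = Mul(-7, S, Add(6, Mul(2, Pow(S, 2)))))
Function('L')(y, D) = Rational(-56, 5) (Function('L')(y, D) = Mul(-4, Add(Mul(2, Pow(Add(-3, -2, -5), -1)), Mul(-1, -3))) = Mul(-4, Add(Mul(2, Pow(-10, -1)), 3)) = Mul(-4, Add(Mul(2, Rational(-1, 10)), 3)) = Mul(-4, Add(Rational(-1, 5), 3)) = Mul(-4, Rational(14, 5)) = Rational(-56, 5))
Mul(Function('L')(-6, -1), Function('I')(-4)) = Mul(Rational(-56, 5), Mul(-14, -4, Add(3, Pow(-4, 2)))) = Mul(Rational(-56, 5), Mul(-14, -4, Add(3, 16))) = Mul(Rational(-56, 5), Mul(-14, -4, 19)) = Mul(Rational(-56, 5), 1064) = Rational(-59584, 5)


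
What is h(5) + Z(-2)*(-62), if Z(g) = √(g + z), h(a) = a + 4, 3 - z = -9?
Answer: 9 - 62*√10 ≈ -187.06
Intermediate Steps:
z = 12 (z = 3 - 1*(-9) = 3 + 9 = 12)
h(a) = 4 + a
Z(g) = √(12 + g) (Z(g) = √(g + 12) = √(12 + g))
h(5) + Z(-2)*(-62) = (4 + 5) + √(12 - 2)*(-62) = 9 + √10*(-62) = 9 - 62*√10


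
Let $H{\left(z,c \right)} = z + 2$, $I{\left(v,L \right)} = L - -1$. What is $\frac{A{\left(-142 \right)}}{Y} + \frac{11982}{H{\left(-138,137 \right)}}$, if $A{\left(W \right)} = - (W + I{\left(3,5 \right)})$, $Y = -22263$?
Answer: $- \frac{133386881}{1513884} \approx -88.109$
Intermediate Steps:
$I{\left(v,L \right)} = 1 + L$ ($I{\left(v,L \right)} = L + 1 = 1 + L$)
$H{\left(z,c \right)} = 2 + z$
$A{\left(W \right)} = -6 - W$ ($A{\left(W \right)} = - (W + \left(1 + 5\right)) = - (W + 6) = - (6 + W) = -6 - W$)
$\frac{A{\left(-142 \right)}}{Y} + \frac{11982}{H{\left(-138,137 \right)}} = \frac{-6 - -142}{-22263} + \frac{11982}{2 - 138} = \left(-6 + 142\right) \left(- \frac{1}{22263}\right) + \frac{11982}{-136} = 136 \left(- \frac{1}{22263}\right) + 11982 \left(- \frac{1}{136}\right) = - \frac{136}{22263} - \frac{5991}{68} = - \frac{133386881}{1513884}$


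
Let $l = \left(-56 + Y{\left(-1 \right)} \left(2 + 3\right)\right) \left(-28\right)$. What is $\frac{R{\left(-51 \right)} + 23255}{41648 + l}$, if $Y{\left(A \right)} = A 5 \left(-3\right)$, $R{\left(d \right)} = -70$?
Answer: $\frac{23185}{41116} \approx 0.56389$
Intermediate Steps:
$Y{\left(A \right)} = - 15 A$ ($Y{\left(A \right)} = 5 A \left(-3\right) = - 15 A$)
$l = -532$ ($l = \left(-56 + \left(-15\right) \left(-1\right) \left(2 + 3\right)\right) \left(-28\right) = \left(-56 + 15 \cdot 5\right) \left(-28\right) = \left(-56 + 75\right) \left(-28\right) = 19 \left(-28\right) = -532$)
$\frac{R{\left(-51 \right)} + 23255}{41648 + l} = \frac{-70 + 23255}{41648 - 532} = \frac{23185}{41116}$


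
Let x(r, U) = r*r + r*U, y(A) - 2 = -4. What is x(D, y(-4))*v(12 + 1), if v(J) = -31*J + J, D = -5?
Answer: -13650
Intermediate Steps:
y(A) = -2 (y(A) = 2 - 4 = -2)
x(r, U) = r² + U*r
v(J) = -30*J
x(D, y(-4))*v(12 + 1) = (-5*(-2 - 5))*(-30*(12 + 1)) = (-5*(-7))*(-30*13) = 35*(-390) = -13650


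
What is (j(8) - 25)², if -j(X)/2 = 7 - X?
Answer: 529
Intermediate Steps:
j(X) = -14 + 2*X (j(X) = -2*(7 - X) = -14 + 2*X)
(j(8) - 25)² = ((-14 + 2*8) - 25)² = ((-14 + 16) - 25)² = (2 - 25)² = (-23)² = 529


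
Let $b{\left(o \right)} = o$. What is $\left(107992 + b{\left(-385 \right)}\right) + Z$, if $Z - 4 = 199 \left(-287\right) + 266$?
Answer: $50764$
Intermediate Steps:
$Z = -56843$ ($Z = 4 + \left(199 \left(-287\right) + 266\right) = 4 + \left(-57113 + 266\right) = 4 - 56847 = -56843$)
$\left(107992 + b{\left(-385 \right)}\right) + Z = \left(107992 - 385\right) - 56843 = 107607 - 56843 = 50764$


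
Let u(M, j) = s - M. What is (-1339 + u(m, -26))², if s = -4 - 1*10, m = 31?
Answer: 1915456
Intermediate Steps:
s = -14 (s = -4 - 10 = -14)
u(M, j) = -14 - M
(-1339 + u(m, -26))² = (-1339 + (-14 - 1*31))² = (-1339 + (-14 - 31))² = (-1339 - 45)² = (-1384)² = 1915456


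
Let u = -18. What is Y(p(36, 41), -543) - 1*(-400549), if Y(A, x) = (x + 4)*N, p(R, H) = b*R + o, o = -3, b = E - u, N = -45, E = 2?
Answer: 424804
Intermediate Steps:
b = 20 (b = 2 - 1*(-18) = 2 + 18 = 20)
p(R, H) = -3 + 20*R (p(R, H) = 20*R - 3 = -3 + 20*R)
Y(A, x) = -180 - 45*x (Y(A, x) = (x + 4)*(-45) = (4 + x)*(-45) = -180 - 45*x)
Y(p(36, 41), -543) - 1*(-400549) = (-180 - 45*(-543)) - 1*(-400549) = (-180 + 24435) + 400549 = 24255 + 400549 = 424804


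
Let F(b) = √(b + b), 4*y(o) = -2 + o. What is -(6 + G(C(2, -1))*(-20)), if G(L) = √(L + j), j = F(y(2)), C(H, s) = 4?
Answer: 34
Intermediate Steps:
y(o) = -½ + o/4 (y(o) = (-2 + o)/4 = -½ + o/4)
F(b) = √2*√b (F(b) = √(2*b) = √2*√b)
j = 0 (j = √2*√(-½ + (¼)*2) = √2*√(-½ + ½) = √2*√0 = √2*0 = 0)
G(L) = √L (G(L) = √(L + 0) = √L)
-(6 + G(C(2, -1))*(-20)) = -(6 + √4*(-20)) = -(6 + 2*(-20)) = -(6 - 40) = -1*(-34) = 34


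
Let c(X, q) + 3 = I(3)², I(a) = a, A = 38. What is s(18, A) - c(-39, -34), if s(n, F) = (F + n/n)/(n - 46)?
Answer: -207/28 ≈ -7.3929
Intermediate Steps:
c(X, q) = 6 (c(X, q) = -3 + 3² = -3 + 9 = 6)
s(n, F) = (1 + F)/(-46 + n) (s(n, F) = (F + 1)/(-46 + n) = (1 + F)/(-46 + n))
s(18, A) - c(-39, -34) = (1 + 38)/(-46 + 18) - 1*6 = 39/(-28) - 6 = -1/28*39 - 6 = -39/28 - 6 = -207/28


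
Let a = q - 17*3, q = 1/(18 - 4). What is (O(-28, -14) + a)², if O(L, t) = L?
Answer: 1221025/196 ≈ 6229.7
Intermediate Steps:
q = 1/14 ≈ 0.071429
a = -713/14 (a = 1/14 - 17*3 = 1/14 - 51 = -713/14 ≈ -50.929)
(O(-28, -14) + a)² = (-28 - 713/14)² = (-1105/14)² = 1221025/196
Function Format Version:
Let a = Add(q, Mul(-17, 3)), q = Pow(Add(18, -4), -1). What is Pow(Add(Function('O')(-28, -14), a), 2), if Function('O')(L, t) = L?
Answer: Rational(1221025, 196) ≈ 6229.7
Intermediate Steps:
q = Rational(1, 14) (q = Pow(14, -1) = Rational(1, 14) ≈ 0.071429)
a = Rational(-713, 14) (a = Add(Rational(1, 14), Mul(-17, 3)) = Add(Rational(1, 14), -51) = Rational(-713, 14) ≈ -50.929)
Pow(Add(Function('O')(-28, -14), a), 2) = Pow(Add(-28, Rational(-713, 14)), 2) = Pow(Rational(-1105, 14), 2) = Rational(1221025, 196)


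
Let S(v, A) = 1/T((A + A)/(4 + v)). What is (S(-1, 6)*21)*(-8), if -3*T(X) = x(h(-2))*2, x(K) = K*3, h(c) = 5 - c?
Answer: 12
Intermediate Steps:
x(K) = 3*K
T(X) = -14 (T(X) = -3*(5 - 1*(-2))*2/3 = -3*(5 + 2)*2/3 = -3*7*2/3 = -7*2 = -⅓*42 = -14)
S(v, A) = -1/14 (S(v, A) = 1/(-14) = -1/14)
(S(-1, 6)*21)*(-8) = -1/14*21*(-8) = -3/2*(-8) = 12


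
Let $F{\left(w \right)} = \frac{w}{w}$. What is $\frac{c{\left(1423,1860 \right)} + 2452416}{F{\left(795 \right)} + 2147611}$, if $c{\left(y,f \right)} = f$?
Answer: $\frac{613569}{536903} \approx 1.1428$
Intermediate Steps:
$F{\left(w \right)} = 1$
$\frac{c{\left(1423,1860 \right)} + 2452416}{F{\left(795 \right)} + 2147611} = \frac{1860 + 2452416}{1 + 2147611} = \frac{2454276}{2147612} = 2454276 \cdot \frac{1}{2147612} = \frac{613569}{536903}$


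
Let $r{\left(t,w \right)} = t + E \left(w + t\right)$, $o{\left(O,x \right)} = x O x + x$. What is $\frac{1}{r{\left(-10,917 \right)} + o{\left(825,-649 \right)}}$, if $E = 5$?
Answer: $\frac{1}{347494701} \approx 2.8777 \cdot 10^{-9}$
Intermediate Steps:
$o{\left(O,x \right)} = x + O x^{2}$ ($o{\left(O,x \right)} = O x x + x = O x^{2} + x = x + O x^{2}$)
$r{\left(t,w \right)} = 5 w + 6 t$ ($r{\left(t,w \right)} = t + 5 \left(w + t\right) = t + 5 \left(t + w\right) = t + \left(5 t + 5 w\right) = 5 w + 6 t$)
$\frac{1}{r{\left(-10,917 \right)} + o{\left(825,-649 \right)}} = \frac{1}{\left(5 \cdot 917 + 6 \left(-10\right)\right) - 649 \left(1 + 825 \left(-649\right)\right)} = \frac{1}{\left(4585 - 60\right) - 649 \left(1 - 535425\right)} = \frac{1}{4525 - -347490176} = \frac{1}{4525 + 347490176} = \frac{1}{347494701}$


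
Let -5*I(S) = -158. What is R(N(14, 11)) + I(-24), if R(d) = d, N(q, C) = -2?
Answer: 148/5 ≈ 29.600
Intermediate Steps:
I(S) = 158/5 (I(S) = -⅕*(-158) = 158/5)
R(N(14, 11)) + I(-24) = -2 + 158/5 = 148/5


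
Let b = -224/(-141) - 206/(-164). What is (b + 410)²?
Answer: 22784497902721/133679844 ≈ 1.7044e+5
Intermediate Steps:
b = 32891/11562 (b = -224*(-1/141) - 206*(-1/164) = 224/141 + 103/82 = 32891/11562 ≈ 2.8447)
(b + 410)² = (32891/11562 + 410)² = (4773311/11562)² = 22784497902721/133679844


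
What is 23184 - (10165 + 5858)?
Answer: 7161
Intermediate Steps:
23184 - (10165 + 5858) = 23184 - 1*16023 = 23184 - 16023 = 7161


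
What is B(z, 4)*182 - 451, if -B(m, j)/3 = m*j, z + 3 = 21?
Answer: -39763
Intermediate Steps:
z = 18 (z = -3 + 21 = 18)
B(m, j) = -3*j*m (B(m, j) = -3*m*j = -3*j*m)
B(z, 4)*182 - 451 = -3*4*18*182 - 451 = -216*182 - 451 = -39312 - 451 = -39763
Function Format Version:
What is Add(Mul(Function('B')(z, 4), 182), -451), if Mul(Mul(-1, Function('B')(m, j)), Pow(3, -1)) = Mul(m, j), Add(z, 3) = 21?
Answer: -39763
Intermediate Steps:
z = 18 (z = Add(-3, 21) = 18)
Function('B')(m, j) = Mul(-3, j, m) (Function('B')(m, j) = Mul(-3, Mul(m, j)) = Mul(-3, Mul(j, m)) = Mul(-3, j, m))
Add(Mul(Function('B')(z, 4), 182), -451) = Add(Mul(Mul(-3, 4, 18), 182), -451) = Add(Mul(-216, 182), -451) = Add(-39312, -451) = -39763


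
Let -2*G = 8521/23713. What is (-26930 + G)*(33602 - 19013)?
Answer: -18632935136889/47426 ≈ -3.9288e+8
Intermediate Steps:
G = -8521/47426 (G = -8521/(2*23713) = -½*8521/23713 = -8521/47426 ≈ -0.17967)
(-26930 + G)*(33602 - 19013) = (-26930 - 8521/47426)*(33602 - 19013) = -1277190701/47426*14589 = -18632935136889/47426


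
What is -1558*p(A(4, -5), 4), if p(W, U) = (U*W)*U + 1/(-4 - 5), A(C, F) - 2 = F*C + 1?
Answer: 3815542/9 ≈ 4.2395e+5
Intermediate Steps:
A(C, F) = 3 + C*F (A(C, F) = 2 + (F*C + 1) = 2 + (C*F + 1) = 2 + (1 + C*F) = 3 + C*F)
p(W, U) = -⅑ + W*U² (p(W, U) = W*U² + 1/(-9) = W*U² - ⅑ = -⅑ + W*U²)
-1558*p(A(4, -5), 4) = -1558*(-⅑ + (3 + 4*(-5))*4²) = -1558*(-⅑ + (3 - 20)*16) = -1558*(-⅑ - 17*16) = -1558*(-⅑ - 272) = -1558*(-2449/9) = 3815542/9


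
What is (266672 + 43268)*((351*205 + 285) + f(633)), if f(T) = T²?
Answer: 146579614260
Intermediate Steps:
(266672 + 43268)*((351*205 + 285) + f(633)) = (266672 + 43268)*((351*205 + 285) + 633²) = 309940*((71955 + 285) + 400689) = 309940*(72240 + 400689) = 309940*472929 = 146579614260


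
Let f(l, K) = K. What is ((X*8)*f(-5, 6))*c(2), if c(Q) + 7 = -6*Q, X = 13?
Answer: -11856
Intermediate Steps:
c(Q) = -7 - 6*Q
((X*8)*f(-5, 6))*c(2) = ((13*8)*6)*(-7 - 6*2) = (104*6)*(-7 - 12) = 624*(-19) = -11856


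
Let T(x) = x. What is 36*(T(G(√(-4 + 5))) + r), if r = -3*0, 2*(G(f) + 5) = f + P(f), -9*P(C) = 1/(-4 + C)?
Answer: -484/3 ≈ -161.33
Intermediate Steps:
P(C) = -1/(9*(-4 + C))
G(f) = -5 + f/2 - 1/(2*(-36 + 9*f)) (G(f) = -5 + (f - 1/(-36 + 9*f))/2 = -5 + (f/2 - 1/(2*(-36 + 9*f))) = -5 + f/2 - 1/(2*(-36 + 9*f)))
r = 0
36*(T(G(√(-4 + 5))) + r) = 36*((-1 + 9*(-10 + √(-4 + 5))*(-4 + √(-4 + 5)))/(18*(-4 + √(-4 + 5))) + 0) = 36*((-1 + 9*(-10 + √1)*(-4 + √1))/(18*(-4 + √1)) + 0) = 36*((-1 + 9*(-10 + 1)*(-4 + 1))/(18*(-4 + 1)) + 0) = 36*((1/18)*(-1 + 9*(-9)*(-3))/(-3) + 0) = 36*((1/18)*(-⅓)*(-1 + 243) + 0) = 36*((1/18)*(-⅓)*242 + 0) = 36*(-121/27 + 0) = 36*(-121/27) = -484/3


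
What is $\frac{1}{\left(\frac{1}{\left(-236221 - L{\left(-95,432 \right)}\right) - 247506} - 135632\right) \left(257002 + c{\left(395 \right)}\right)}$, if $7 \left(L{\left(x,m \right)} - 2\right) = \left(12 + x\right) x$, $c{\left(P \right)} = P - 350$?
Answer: $- \frac{3393988}{118327314437590881} \approx -2.8683 \cdot 10^{-11}$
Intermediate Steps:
$c{\left(P \right)} = -350 + P$ ($c{\left(P \right)} = P - 350 = -350 + P$)
$L{\left(x,m \right)} = 2 + \frac{x \left(12 + x\right)}{7}$ ($L{\left(x,m \right)} = 2 + \frac{\left(12 + x\right) x}{7} = 2 + \frac{x \left(12 + x\right)}{7}$)
$\frac{1}{\left(\frac{1}{\left(-236221 - L{\left(-95,432 \right)}\right) - 247506} - 135632\right) \left(257002 + c{\left(395 \right)}\right)} = \frac{1}{\left(\frac{1}{\left(-236221 - \left(2 + \frac{\left(-95\right)^{2}}{7} + \frac{12}{7} \left(-95\right)\right)\right) - 247506} - 135632\right) \left(257002 + \left(-350 + 395\right)\right)} = \frac{1}{\left(\frac{1}{\left(-236221 - \left(2 + \frac{1}{7} \cdot 9025 - \frac{1140}{7}\right)\right) - 247506} - 135632\right) \left(257002 + 45\right)} = \frac{1}{\left(\frac{1}{\left(-236221 - \left(2 + \frac{9025}{7} - \frac{1140}{7}\right)\right) - 247506} - 135632\right) 257047} = \frac{1}{\left(\frac{1}{\left(-236221 - \frac{7899}{7}\right) - 247506} - 135632\right) 257047} = \frac{1}{\left(\frac{1}{- \frac{1661446}{7} - 247506} - 135632\right) 257047} = \frac{1}{\left(\frac{1}{- \frac{3393988}{7}} - 135632\right) 257047} = \frac{1}{\left(- \frac{7}{3393988} - 135632\right) 257047} = \frac{1}{\left(- \frac{460333380423}{3393988}\right) 257047} = \frac{1}{- \frac{118327314437590881}{3393988}} = - \frac{3393988}{118327314437590881}$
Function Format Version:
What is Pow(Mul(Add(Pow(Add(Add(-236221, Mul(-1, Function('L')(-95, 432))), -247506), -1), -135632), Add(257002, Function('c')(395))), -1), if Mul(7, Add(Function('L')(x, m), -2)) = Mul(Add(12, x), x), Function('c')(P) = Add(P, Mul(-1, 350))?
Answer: Rational(-3393988, 118327314437590881) ≈ -2.8683e-11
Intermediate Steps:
Function('c')(P) = Add(-350, P) (Function('c')(P) = Add(P, -350) = Add(-350, P))
Function('L')(x, m) = Add(2, Mul(Rational(1, 7), x, Add(12, x))) (Function('L')(x, m) = Add(2, Mul(Rational(1, 7), Mul(Add(12, x), x))) = Add(2, Mul(Rational(1, 7), Mul(x, Add(12, x)))) = Add(2, Mul(Rational(1, 7), x, Add(12, x))))
Pow(Mul(Add(Pow(Add(Add(-236221, Mul(-1, Function('L')(-95, 432))), -247506), -1), -135632), Add(257002, Function('c')(395))), -1) = Pow(Mul(Add(Pow(Add(Add(-236221, Mul(-1, Add(2, Mul(Rational(1, 7), Pow(-95, 2)), Mul(Rational(12, 7), -95)))), -247506), -1), -135632), Add(257002, Add(-350, 395))), -1) = Pow(Mul(Add(Pow(Add(Add(-236221, Mul(-1, Add(2, Mul(Rational(1, 7), 9025), Rational(-1140, 7)))), -247506), -1), -135632), Add(257002, 45)), -1) = Pow(Mul(Add(Pow(Add(Add(-236221, Mul(-1, Add(2, Rational(9025, 7), Rational(-1140, 7)))), -247506), -1), -135632), 257047), -1) = Pow(Mul(Add(Pow(Add(Add(-236221, Mul(-1, Rational(7899, 7))), -247506), -1), -135632), 257047), -1) = Pow(Mul(Add(Pow(Add(Add(-236221, Rational(-7899, 7)), -247506), -1), -135632), 257047), -1) = Pow(Mul(Add(Pow(Add(Rational(-1661446, 7), -247506), -1), -135632), 257047), -1) = Pow(Mul(Add(Pow(Rational(-3393988, 7), -1), -135632), 257047), -1) = Pow(Mul(Add(Rational(-7, 3393988), -135632), 257047), -1) = Pow(Mul(Rational(-460333380423, 3393988), 257047), -1) = Pow(Rational(-118327314437590881, 3393988), -1) = Rational(-3393988, 118327314437590881)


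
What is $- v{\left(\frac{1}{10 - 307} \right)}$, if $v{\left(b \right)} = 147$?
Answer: $-147$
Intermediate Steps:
$- v{\left(\frac{1}{10 - 307} \right)} = \left(-1\right) 147 = -147$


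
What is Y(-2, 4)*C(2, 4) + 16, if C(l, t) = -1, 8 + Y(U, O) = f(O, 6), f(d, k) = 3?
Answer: 21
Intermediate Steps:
Y(U, O) = -5 (Y(U, O) = -8 + 3 = -5)
Y(-2, 4)*C(2, 4) + 16 = -5*(-1) + 16 = 5 + 16 = 21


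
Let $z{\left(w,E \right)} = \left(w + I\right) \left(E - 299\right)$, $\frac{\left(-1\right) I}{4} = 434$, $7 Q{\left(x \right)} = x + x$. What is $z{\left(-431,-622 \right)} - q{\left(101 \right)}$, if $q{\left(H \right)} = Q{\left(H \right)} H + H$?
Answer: $\frac{13949540}{7} \approx 1.9928 \cdot 10^{6}$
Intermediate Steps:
$Q{\left(x \right)} = \frac{2 x}{7}$ ($Q{\left(x \right)} = \frac{x + x}{7} = \frac{2 x}{7}$)
$q{\left(H \right)} = H + \frac{2 H^{2}}{7}$ ($q{\left(H \right)} = \frac{2 H}{7} H + H = \frac{2 H^{2}}{7} + H = H + \frac{2 H^{2}}{7}$)
$I = -1736$ ($I = \left(-4\right) 434 = -1736$)
$z{\left(w,E \right)} = \left(-1736 + w\right) \left(-299 + E\right)$ ($z{\left(w,E \right)} = \left(w - 1736\right) \left(E - 299\right) = \left(-1736 + w\right) \left(-299 + E\right)$)
$z{\left(-431,-622 \right)} - q{\left(101 \right)} = \left(519064 - -1079792 - -128869 - -268082\right) - \frac{1}{7} \cdot 101 \left(7 + 2 \cdot 101\right) = \left(519064 + 1079792 + 128869 + 268082\right) - \frac{1}{7} \cdot 101 \left(7 + 202\right) = 1995807 - \frac{1}{7} \cdot 101 \cdot 209 = 1995807 - \frac{21109}{7} = \frac{13949540}{7}$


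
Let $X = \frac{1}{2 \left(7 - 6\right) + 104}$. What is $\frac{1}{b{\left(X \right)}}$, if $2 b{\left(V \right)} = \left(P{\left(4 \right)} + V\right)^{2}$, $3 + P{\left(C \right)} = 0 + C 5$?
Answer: $\frac{22472}{3250809} \approx 0.0069127$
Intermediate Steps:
$P{\left(C \right)} = -3 + 5 C$ ($P{\left(C \right)} = -3 + \left(0 + C 5\right) = -3 + \left(0 + 5 C\right) = -3 + 5 C$)
$X = \frac{1}{106}$ ($X = \frac{1}{2 \cdot 1 + 104} = \frac{1}{2 + 104} = \frac{1}{106} \approx 0.009434$)
$b{\left(V \right)} = \frac{\left(17 + V\right)^{2}}{2}$ ($b{\left(V \right)} = \frac{\left(\left(-3 + 5 \cdot 4\right) + V\right)^{2}}{2} = \frac{\left(\left(-3 + 20\right) + V\right)^{2}}{2} = \frac{\left(17 + V\right)^{2}}{2}$)
$\frac{1}{b{\left(X \right)}} = \frac{1}{\frac{1}{2} \left(17 + \frac{1}{106}\right)^{2}} = \frac{1}{\frac{1}{2} \left(\frac{1803}{106}\right)^{2}} = \frac{1}{\frac{1}{2} \cdot \frac{3250809}{11236}} = \frac{1}{\frac{3250809}{22472}} = \frac{22472}{3250809}$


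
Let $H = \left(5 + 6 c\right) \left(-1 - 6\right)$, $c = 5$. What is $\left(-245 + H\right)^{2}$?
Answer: $240100$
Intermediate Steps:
$H = -245$ ($H = \left(5 + 6 \cdot 5\right) \left(-1 - 6\right) = \left(5 + 30\right) \left(-7\right) = 35 \left(-7\right) = -245$)
$\left(-245 + H\right)^{2} = \left(-245 - 245\right)^{2} = \left(-490\right)^{2} = 240100$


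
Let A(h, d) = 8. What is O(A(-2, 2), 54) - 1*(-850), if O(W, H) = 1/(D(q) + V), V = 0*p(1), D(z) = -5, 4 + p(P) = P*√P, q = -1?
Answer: 4249/5 ≈ 849.80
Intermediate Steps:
p(P) = -4 + P^(3/2) (p(P) = -4 + P*√P = -4 + P^(3/2))
V = 0 (V = 0*(-4 + 1^(3/2)) = 0*(-4 + 1) = 0*(-3) = 0)
O(W, H) = -⅕ (O(W, H) = 1/(-5 + 0) = 1/(-5) = -⅕)
O(A(-2, 2), 54) - 1*(-850) = -⅕ - 1*(-850) = -⅕ + 850 = 4249/5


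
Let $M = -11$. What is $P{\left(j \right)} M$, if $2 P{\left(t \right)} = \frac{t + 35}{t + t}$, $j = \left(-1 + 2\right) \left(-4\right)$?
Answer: $\frac{341}{16} \approx 21.313$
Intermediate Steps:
$j = -4$ ($j = 1 \left(-4\right) = -4$)
$P{\left(t \right)} = \frac{35 + t}{4 t}$ ($P{\left(t \right)} = \frac{\left(t + 35\right) \frac{1}{t + t}}{2} = \frac{\left(35 + t\right) \frac{1}{2 t}}{2} = \frac{\frac{1}{2} \frac{1}{t} \left(35 + t\right)}{2} = \frac{35 + t}{4 t}$)
$P{\left(j \right)} M = \frac{35 - 4}{4 \left(-4\right)} \left(-11\right) = \frac{1}{4} \left(- \frac{1}{4}\right) 31 \left(-11\right) = \left(- \frac{31}{16}\right) \left(-11\right) = \frac{341}{16}$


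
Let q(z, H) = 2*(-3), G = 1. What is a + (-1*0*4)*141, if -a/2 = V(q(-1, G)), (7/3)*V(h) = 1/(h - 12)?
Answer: 1/21 ≈ 0.047619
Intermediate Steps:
q(z, H) = -6
V(h) = 3/(7*(-12 + h)) (V(h) = 3/(7*(h - 12)) = 3/(7*(-12 + h)))
a = 1/21 (a = -6/(7*(-12 - 6)) = -6/(7*(-18)) = -6*(-1)/(7*18) = -2*(-1/42) = 1/21 ≈ 0.047619)
a + (-1*0*4)*141 = 1/21 + (-1*0*4)*141 = 1/21 + (0*4)*141 = 1/21 + 0*141 = 1/21 + 0 = 1/21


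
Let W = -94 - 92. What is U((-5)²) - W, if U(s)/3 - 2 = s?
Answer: 267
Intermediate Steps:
U(s) = 6 + 3*s
W = -186
U((-5)²) - W = (6 + 3*(-5)²) - 1*(-186) = (6 + 3*25) + 186 = (6 + 75) + 186 = 81 + 186 = 267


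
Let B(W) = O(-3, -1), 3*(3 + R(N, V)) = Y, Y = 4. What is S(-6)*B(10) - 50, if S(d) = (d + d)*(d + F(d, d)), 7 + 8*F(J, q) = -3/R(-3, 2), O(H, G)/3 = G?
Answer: -1447/5 ≈ -289.40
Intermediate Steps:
O(H, G) = 3*G
R(N, V) = -5/3 (R(N, V) = -3 + (1/3)*4 = -3 + 4/3 = -5/3)
F(J, q) = -13/20 (F(J, q) = -7/8 + (-3/(-5/3))/8 = -7/8 + (-3*(-3/5))/8 = -7/8 + (1/8)*(9/5) = -7/8 + 9/40 = -13/20)
S(d) = 2*d*(-13/20 + d) (S(d) = (d + d)*(d - 13/20) = (2*d)*(-13/20 + d) = 2*d*(-13/20 + d))
B(W) = -3 (B(W) = 3*(-1) = -3)
S(-6)*B(10) - 50 = ((1/10)*(-6)*(-13 + 20*(-6)))*(-3) - 50 = ((1/10)*(-6)*(-13 - 120))*(-3) - 50 = ((1/10)*(-6)*(-133))*(-3) - 50 = (399/5)*(-3) - 50 = -1197/5 - 50 = -1447/5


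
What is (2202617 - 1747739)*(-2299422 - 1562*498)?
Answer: -1399795159644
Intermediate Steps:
(2202617 - 1747739)*(-2299422 - 1562*498) = 454878*(-2299422 - 777876) = 454878*(-3077298) = -1399795159644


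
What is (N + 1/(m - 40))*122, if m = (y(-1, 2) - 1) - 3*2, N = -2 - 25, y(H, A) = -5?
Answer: -85705/26 ≈ -3296.3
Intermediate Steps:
N = -27
m = -12 (m = (-5 - 1) - 3*2 = -6 - 6 = -12)
(N + 1/(m - 40))*122 = (-27 + 1/(-12 - 40))*122 = (-27 + 1/(-52))*122 = (-27 - 1/52)*122 = -1405/52*122 = -85705/26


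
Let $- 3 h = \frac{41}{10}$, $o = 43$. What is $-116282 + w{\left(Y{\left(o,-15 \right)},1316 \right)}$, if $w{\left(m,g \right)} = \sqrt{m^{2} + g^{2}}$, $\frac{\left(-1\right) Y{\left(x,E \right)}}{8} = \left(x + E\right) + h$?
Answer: $-116282 + \frac{188 \sqrt{11314}}{15} \approx -1.1495 \cdot 10^{5}$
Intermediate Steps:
$h = - \frac{41}{30}$ ($h = - \frac{41 \cdot \frac{1}{10}}{3} = \left(- \frac{1}{3}\right) \frac{41}{10} = - \frac{41}{30} \approx -1.3667$)
$Y{\left(x,E \right)} = \frac{164}{15} - 8 E - 8 x$ ($Y{\left(x,E \right)} = - 8 \left(\left(x + E\right) - \frac{41}{30}\right) = - 8 \left(\left(E + x\right) - \frac{41}{30}\right) = - 8 \left(- \frac{41}{30} + E + x\right) = \frac{164}{15} - 8 E - 8 x$)
$w{\left(m,g \right)} = \sqrt{g^{2} + m^{2}}$
$-116282 + w{\left(Y{\left(o,-15 \right)},1316 \right)} = -116282 + \sqrt{1316^{2} + \left(\frac{164}{15} - -120 - 344\right)^{2}} = -116282 + \sqrt{1731856 + \left(\frac{164}{15} + 120 - 344\right)^{2}} = -116282 + \sqrt{1731856 + \left(- \frac{3196}{15}\right)^{2}} = -116282 + \sqrt{1731856 + \frac{10214416}{225}} = -116282 + \sqrt{\frac{399882016}{225}} = -116282 + \frac{188 \sqrt{11314}}{15}$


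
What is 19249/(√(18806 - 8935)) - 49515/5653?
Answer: -49515/5653 + 19249*√9871/9871 ≈ 184.98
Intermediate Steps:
19249/(√(18806 - 8935)) - 49515/5653 = 19249/(√9871) - 49515*1/5653 = 19249*(√9871/9871) - 49515/5653 = 19249*√9871/9871 - 49515/5653 = -49515/5653 + 19249*√9871/9871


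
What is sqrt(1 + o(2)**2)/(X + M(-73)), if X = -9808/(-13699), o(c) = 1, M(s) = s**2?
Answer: 13699*sqrt(2)/73011779 ≈ 0.00026534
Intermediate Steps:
X = 9808/13699 (X = -9808*(-1/13699) = 9808/13699 ≈ 0.71596)
sqrt(1 + o(2)**2)/(X + M(-73)) = sqrt(1 + 1**2)/(9808/13699 + (-73)**2) = sqrt(1 + 1)/(9808/13699 + 5329) = sqrt(2)/(73011779/13699) = sqrt(2)*(13699/73011779) = 13699*sqrt(2)/73011779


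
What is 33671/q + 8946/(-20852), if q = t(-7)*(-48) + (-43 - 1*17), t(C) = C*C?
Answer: -180921361/12573756 ≈ -14.389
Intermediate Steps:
t(C) = C²
q = -2412 (q = (-7)²*(-48) + (-43 - 1*17) = 49*(-48) + (-43 - 17) = -2352 - 60 = -2412)
33671/q + 8946/(-20852) = 33671/(-2412) + 8946/(-20852) = 33671*(-1/2412) + 8946*(-1/20852) = -33671/2412 - 4473/10426 = -180921361/12573756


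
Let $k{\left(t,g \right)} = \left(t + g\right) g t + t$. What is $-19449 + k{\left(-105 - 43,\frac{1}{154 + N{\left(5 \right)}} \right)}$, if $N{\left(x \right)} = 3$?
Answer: $- \frac{479607673}{24649} \approx -19458.0$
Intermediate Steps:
$k{\left(t,g \right)} = t + g t \left(g + t\right)$ ($k{\left(t,g \right)} = \left(g + t\right) g t + t = g t \left(g + t\right) + t = t + g t \left(g + t\right)$)
$-19449 + k{\left(-105 - 43,\frac{1}{154 + N{\left(5 \right)}} \right)} = -19449 + \left(-105 - 43\right) \left(1 + \left(\frac{1}{154 + 3}\right)^{2} + \frac{-105 - 43}{154 + 3}\right) = -19449 + \left(-105 - 43\right) \left(1 + \left(\frac{1}{157}\right)^{2} + \frac{-105 - 43}{157}\right) = -19449 - 148 \left(1 + \left(\frac{1}{157}\right)^{2} + \frac{1}{157} \left(-148\right)\right) = -19449 - 148 \left(1 + \frac{1}{24649} - \frac{148}{157}\right) = -19449 - \frac{209272}{24649} = - \frac{479607673}{24649}$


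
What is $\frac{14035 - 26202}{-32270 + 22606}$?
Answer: $\frac{12167}{9664} \approx 1.259$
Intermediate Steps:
$\frac{14035 - 26202}{-32270 + 22606} = \frac{14035 - 26202}{-9664} = \left(14035 - 26202\right) \left(- \frac{1}{9664}\right) = \left(-12167\right) \left(- \frac{1}{9664}\right) = \frac{12167}{9664}$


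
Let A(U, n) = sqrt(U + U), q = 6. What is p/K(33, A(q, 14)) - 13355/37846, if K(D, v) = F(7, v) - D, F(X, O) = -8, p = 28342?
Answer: -1073178887/1551686 ≈ -691.62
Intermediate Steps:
A(U, n) = sqrt(2)*sqrt(U) (A(U, n) = sqrt(2*U) = sqrt(2)*sqrt(U))
K(D, v) = -8 - D
p/K(33, A(q, 14)) - 13355/37846 = 28342/(-8 - 1*33) - 13355/37846 = 28342/(-8 - 33) - 13355*1/37846 = 28342/(-41) - 13355/37846 = 28342*(-1/41) - 13355/37846 = -28342/41 - 13355/37846 = -1073178887/1551686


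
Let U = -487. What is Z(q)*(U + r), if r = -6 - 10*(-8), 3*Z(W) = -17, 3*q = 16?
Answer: 7021/3 ≈ 2340.3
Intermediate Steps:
q = 16/3 (q = (⅓)*16 = 16/3 ≈ 5.3333)
Z(W) = -17/3 (Z(W) = (⅓)*(-17) = -17/3)
r = 74 (r = -6 + 80 = 74)
Z(q)*(U + r) = -17*(-487 + 74)/3 = -17/3*(-413) = 7021/3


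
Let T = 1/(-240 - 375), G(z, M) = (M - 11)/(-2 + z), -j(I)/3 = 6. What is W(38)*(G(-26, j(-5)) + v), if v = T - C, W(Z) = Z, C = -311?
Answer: 102091313/8610 ≈ 11857.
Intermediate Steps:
j(I) = -18 (j(I) = -3*6 = -18)
G(z, M) = (-11 + M)/(-2 + z)
T = -1/615 (T = 1/(-615) = -1/615 ≈ -0.0016260)
v = 191264/615 (v = -1/615 - 1*(-311) = -1/615 + 311 = 191264/615 ≈ 311.00)
W(38)*(G(-26, j(-5)) + v) = 38*((-11 - 18)/(-2 - 26) + 191264/615) = 38*(-29/(-28) + 191264/615) = 38*(-1/28*(-29) + 191264/615) = 38*(29/28 + 191264/615) = 38*(5373227/17220) = 102091313/8610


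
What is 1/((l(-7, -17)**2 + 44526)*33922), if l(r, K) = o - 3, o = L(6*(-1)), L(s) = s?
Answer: 1/1513158654 ≈ 6.6087e-10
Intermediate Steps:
o = -6 (o = 6*(-1) = -6)
l(r, K) = -9 (l(r, K) = -6 - 3 = -9)
1/((l(-7, -17)**2 + 44526)*33922) = 1/(((-9)**2 + 44526)*33922) = (1/33922)/(81 + 44526) = (1/33922)/44607 = (1/44607)*(1/33922) = 1/1513158654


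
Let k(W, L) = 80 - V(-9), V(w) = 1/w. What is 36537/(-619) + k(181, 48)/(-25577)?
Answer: -8411007940/142489467 ≈ -59.029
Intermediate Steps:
k(W, L) = 721/9 (k(W, L) = 80 - 1/(-9) = 80 - 1*(-⅑) = 80 + ⅑ = 721/9)
36537/(-619) + k(181, 48)/(-25577) = 36537/(-619) + (721/9)/(-25577) = 36537*(-1/619) + (721/9)*(-1/25577) = -36537/619 - 721/230193 = -8411007940/142489467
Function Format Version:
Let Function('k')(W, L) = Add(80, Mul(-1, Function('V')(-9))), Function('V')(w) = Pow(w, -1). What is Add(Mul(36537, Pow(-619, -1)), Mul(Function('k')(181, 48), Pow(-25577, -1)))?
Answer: Rational(-8411007940, 142489467) ≈ -59.029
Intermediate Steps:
Function('k')(W, L) = Rational(721, 9) (Function('k')(W, L) = Add(80, Mul(-1, Pow(-9, -1))) = Add(80, Mul(-1, Rational(-1, 9))) = Add(80, Rational(1, 9)) = Rational(721, 9))
Add(Mul(36537, Pow(-619, -1)), Mul(Function('k')(181, 48), Pow(-25577, -1))) = Add(Mul(36537, Pow(-619, -1)), Mul(Rational(721, 9), Pow(-25577, -1))) = Add(Mul(36537, Rational(-1, 619)), Mul(Rational(721, 9), Rational(-1, 25577))) = Add(Rational(-36537, 619), Rational(-721, 230193)) = Rational(-8411007940, 142489467)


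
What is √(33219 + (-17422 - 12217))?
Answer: 2*√895 ≈ 59.833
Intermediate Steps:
√(33219 + (-17422 - 12217)) = √(33219 - 29639) = √3580 = 2*√895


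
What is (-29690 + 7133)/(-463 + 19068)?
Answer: -22557/18605 ≈ -1.2124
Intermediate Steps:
(-29690 + 7133)/(-463 + 19068) = -22557/18605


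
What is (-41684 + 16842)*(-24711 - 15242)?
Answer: 992512426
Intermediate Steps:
(-41684 + 16842)*(-24711 - 15242) = -24842*(-39953) = 992512426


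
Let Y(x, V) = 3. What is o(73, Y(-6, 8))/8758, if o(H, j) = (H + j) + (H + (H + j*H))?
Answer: 441/8758 ≈ 0.050354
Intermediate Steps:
o(H, j) = j + 3*H + H*j (o(H, j) = (H + j) + (H + (H + H*j)) = (H + j) + (2*H + H*j) = j + 3*H + H*j)
o(73, Y(-6, 8))/8758 = (3 + 3*73 + 73*3)/8758 = (3 + 219 + 219)*(1/8758) = 441*(1/8758) = 441/8758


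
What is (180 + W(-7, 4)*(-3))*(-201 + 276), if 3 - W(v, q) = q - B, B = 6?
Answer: 12375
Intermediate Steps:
W(v, q) = 9 - q (W(v, q) = 3 - (q - 1*6) = 3 - (q - 6) = 3 - (-6 + q) = 3 + (6 - q) = 9 - q)
(180 + W(-7, 4)*(-3))*(-201 + 276) = (180 + (9 - 1*4)*(-3))*(-201 + 276) = (180 + (9 - 4)*(-3))*75 = (180 + 5*(-3))*75 = (180 - 15)*75 = 165*75 = 12375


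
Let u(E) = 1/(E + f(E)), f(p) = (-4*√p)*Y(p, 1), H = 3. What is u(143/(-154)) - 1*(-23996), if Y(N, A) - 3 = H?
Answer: 42*(-7427*I + 13712*√182)/(-13*I + 24*√182) ≈ 23996.0 + 0.04317*I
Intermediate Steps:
Y(N, A) = 6 (Y(N, A) = 3 + 3 = 6)
f(p) = -24*√p (f(p) = -4*√p*6 = -24*√p)
u(E) = 1/(E - 24*√E)
u(143/(-154)) - 1*(-23996) = 1/(143/(-154) - 24*√143*(I*√154/154)) - 1*(-23996) = 1/(143*(-1/154) - 24*I*√182/14) + 23996 = 1/(-13/14 - 12*I*√182/7) + 23996 = 23996 + 1/(-13/14 - 12*I*√182/7)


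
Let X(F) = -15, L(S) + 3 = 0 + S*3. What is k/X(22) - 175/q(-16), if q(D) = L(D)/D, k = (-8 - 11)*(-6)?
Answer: -15938/255 ≈ -62.502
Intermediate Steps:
L(S) = -3 + 3*S (L(S) = -3 + (0 + S*3) = -3 + (0 + 3*S) = -3 + 3*S)
k = 114 (k = -19*(-6) = 114)
q(D) = (-3 + 3*D)/D
k/X(22) - 175/q(-16) = 114/(-15) - 175/(3 - 3/(-16)) = 114*(-1/15) - 175/(3 - 3*(-1/16)) = -38/5 - 175/(3 + 3/16) = -38/5 - 175/51/16 = -38/5 - 175*16/51 = -38/5 - 2800/51 = -15938/255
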